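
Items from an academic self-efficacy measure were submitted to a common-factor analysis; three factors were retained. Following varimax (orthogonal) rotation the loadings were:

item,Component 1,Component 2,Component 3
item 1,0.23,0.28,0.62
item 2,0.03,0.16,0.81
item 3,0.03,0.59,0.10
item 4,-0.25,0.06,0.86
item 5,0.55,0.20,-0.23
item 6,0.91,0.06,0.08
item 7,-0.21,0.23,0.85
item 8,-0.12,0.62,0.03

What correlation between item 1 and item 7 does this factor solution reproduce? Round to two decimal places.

0.54

r̂ = Σ λ_i·λ_j across factors = (0.23)(-0.21) + (0.28)(0.23) + (0.62)(0.85)
  = -0.0483 +0.0644 +0.5270 = 0.5431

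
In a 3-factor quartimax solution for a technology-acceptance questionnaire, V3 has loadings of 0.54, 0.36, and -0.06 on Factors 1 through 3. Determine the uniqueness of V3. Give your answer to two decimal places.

h² = 0.54² + 0.36² + (-0.06)² = 0.2916 + 0.1296 + 0.0036 = 0.4248
Uniqueness u² = 1 − h² = 1 − 0.4248 = 0.5752

0.58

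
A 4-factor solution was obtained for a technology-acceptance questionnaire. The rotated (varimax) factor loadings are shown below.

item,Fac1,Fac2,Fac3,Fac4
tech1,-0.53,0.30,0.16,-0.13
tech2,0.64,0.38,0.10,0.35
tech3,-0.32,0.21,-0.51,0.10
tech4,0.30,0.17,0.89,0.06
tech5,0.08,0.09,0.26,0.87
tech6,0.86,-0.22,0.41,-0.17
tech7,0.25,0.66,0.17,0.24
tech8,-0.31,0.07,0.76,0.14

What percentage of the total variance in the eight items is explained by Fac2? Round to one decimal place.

10.1%

SS loadings for Fac2 = 0.30² + 0.38² + 0.21² + 0.17² + 0.09² + (-0.22)² + 0.66² + 0.07² = 0.8044
With 8 standardized items, total variance = 8. Proportion = 0.8044/8 = 0.1006 → 10.05%.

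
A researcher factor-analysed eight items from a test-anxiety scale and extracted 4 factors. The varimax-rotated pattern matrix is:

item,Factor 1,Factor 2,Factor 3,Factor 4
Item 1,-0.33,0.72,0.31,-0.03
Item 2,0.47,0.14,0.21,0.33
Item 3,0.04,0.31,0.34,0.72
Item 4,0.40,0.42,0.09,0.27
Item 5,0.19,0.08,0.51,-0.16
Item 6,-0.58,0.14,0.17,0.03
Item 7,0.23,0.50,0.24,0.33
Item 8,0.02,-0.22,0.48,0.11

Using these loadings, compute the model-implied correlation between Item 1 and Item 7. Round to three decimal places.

0.349

r̂ = Σ λ_i·λ_j across factors = (-0.33)(0.23) + (0.72)(0.50) + (0.31)(0.24) + (-0.03)(0.33)
  = -0.0759 +0.3600 +0.0744 -0.0099 = 0.3486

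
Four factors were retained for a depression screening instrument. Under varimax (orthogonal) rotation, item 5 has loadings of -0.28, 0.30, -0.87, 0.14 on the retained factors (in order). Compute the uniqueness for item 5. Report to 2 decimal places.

0.06

h² = (-0.28)² + 0.30² + (-0.87)² + 0.14² = 0.0784 + 0.0900 + 0.7569 + 0.0196 = 0.9449
Uniqueness u² = 1 − h² = 1 − 0.9449 = 0.0551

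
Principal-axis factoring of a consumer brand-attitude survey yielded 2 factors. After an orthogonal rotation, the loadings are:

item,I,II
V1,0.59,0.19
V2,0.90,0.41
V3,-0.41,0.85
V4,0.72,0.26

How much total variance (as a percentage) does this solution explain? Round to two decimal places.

SS loadings by factor: 1.8446, 0.9943; total = 2.8389.
Total variance with 4 standardized items is 4, so the solution explains 2.8389/4 = 0.7097 = 70.97%.

70.97%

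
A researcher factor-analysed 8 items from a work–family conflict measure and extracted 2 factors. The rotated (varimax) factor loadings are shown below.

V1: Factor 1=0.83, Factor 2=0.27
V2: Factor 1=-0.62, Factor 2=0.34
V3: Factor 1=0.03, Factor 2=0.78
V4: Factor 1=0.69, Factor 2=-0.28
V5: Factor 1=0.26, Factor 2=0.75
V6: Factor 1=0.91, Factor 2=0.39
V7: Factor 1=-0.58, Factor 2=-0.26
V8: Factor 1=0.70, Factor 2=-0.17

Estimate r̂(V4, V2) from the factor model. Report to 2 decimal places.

-0.52

r̂ = Σ λ_i·λ_j across factors = (0.69)(-0.62) + (-0.28)(0.34)
  = -0.4278 -0.0952 = -0.5230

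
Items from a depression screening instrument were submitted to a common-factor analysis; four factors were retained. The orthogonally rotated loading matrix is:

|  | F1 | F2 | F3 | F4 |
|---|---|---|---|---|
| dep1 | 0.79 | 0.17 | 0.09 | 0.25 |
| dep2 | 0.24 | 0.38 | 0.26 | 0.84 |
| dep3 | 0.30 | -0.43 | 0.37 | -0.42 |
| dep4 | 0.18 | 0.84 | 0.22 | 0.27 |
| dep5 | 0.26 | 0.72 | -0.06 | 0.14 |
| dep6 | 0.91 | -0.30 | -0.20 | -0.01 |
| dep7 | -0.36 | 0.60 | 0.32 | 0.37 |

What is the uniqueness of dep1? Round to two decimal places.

0.28

h² = 0.79² + 0.17² + 0.09² + 0.25² = 0.6241 + 0.0289 + 0.0081 + 0.0625 = 0.7236
Uniqueness u² = 1 − h² = 1 − 0.7236 = 0.2764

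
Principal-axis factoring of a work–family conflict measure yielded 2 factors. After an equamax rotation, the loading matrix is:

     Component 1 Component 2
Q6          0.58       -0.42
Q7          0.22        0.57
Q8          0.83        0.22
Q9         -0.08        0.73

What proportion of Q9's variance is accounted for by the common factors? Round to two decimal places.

0.54

h² = (-0.08)² + 0.73² = 0.0064 + 0.5329 = 0.5393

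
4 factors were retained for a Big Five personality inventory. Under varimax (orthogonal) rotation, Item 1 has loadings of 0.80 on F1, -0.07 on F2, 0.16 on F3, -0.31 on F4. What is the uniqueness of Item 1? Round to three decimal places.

h² = 0.80² + (-0.07)² + 0.16² + (-0.31)² = 0.6400 + 0.0049 + 0.0256 + 0.0961 = 0.7666
Uniqueness u² = 1 − h² = 1 − 0.7666 = 0.2334

0.233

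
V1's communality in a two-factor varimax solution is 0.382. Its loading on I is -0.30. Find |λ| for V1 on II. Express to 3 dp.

Under orthogonal rotation h² = Σλ², so λ_II² = h² − (0.0900) = 0.382 − 0.0900 = 0.2920.
|λ| = √0.2920 = 0.5404.

0.540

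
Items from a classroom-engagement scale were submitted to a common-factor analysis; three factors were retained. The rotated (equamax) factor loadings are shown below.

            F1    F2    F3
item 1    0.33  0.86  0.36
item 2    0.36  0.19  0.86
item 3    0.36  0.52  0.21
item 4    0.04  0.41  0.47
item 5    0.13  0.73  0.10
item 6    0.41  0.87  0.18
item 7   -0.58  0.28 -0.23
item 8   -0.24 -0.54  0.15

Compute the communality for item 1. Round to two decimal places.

h² = 0.33² + 0.86² + 0.36² = 0.1089 + 0.7396 + 0.1296 = 0.9781

0.98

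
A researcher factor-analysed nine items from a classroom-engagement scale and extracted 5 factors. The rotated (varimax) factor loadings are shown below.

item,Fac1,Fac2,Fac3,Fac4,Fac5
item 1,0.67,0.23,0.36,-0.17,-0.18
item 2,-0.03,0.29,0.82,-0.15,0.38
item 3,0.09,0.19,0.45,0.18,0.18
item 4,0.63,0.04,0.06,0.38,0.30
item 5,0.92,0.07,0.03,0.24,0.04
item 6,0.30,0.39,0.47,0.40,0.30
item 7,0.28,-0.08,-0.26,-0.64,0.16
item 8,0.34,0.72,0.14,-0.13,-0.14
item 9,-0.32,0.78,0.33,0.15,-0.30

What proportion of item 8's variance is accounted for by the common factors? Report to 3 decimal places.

0.690

h² = 0.34² + 0.72² + 0.14² + (-0.13)² + (-0.14)² = 0.1156 + 0.5184 + 0.0196 + 0.0169 + 0.0196 = 0.6901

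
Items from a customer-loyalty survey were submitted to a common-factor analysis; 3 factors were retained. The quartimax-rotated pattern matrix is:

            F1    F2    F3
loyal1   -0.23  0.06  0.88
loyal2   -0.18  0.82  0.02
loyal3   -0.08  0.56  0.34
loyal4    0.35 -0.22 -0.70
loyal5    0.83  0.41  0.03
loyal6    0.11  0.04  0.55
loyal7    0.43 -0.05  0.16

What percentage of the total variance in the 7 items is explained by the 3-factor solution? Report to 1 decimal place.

57.4%

Communalities: 0.8309, 0.7052, 0.4356, 0.6609, 0.8579, 0.3162, 0.2130; Σh² = 4.0197.
Total variance with 7 standardized items is 7, so the solution explains 4.0197/7 = 0.5742 = 57.42%.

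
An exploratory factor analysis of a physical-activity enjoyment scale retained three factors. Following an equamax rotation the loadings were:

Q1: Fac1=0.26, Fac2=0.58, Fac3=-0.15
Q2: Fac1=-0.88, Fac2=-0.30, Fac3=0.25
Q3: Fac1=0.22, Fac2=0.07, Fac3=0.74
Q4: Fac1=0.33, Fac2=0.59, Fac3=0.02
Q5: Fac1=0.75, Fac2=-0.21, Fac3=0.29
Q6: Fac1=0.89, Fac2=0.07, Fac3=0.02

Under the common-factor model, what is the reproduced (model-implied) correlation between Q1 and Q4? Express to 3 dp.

0.425

r̂ = Σ λ_i·λ_j across factors = (0.26)(0.33) + (0.58)(0.59) + (-0.15)(0.02)
  = +0.0858 +0.3422 -0.0030 = 0.4250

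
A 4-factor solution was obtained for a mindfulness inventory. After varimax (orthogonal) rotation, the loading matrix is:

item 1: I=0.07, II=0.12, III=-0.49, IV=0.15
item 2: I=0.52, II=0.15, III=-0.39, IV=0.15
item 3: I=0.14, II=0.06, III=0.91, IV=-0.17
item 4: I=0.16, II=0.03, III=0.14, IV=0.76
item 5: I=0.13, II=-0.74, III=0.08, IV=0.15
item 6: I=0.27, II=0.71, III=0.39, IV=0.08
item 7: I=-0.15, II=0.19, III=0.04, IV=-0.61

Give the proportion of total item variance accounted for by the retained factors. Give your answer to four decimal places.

Communalities: 0.2819, 0.4675, 0.8802, 0.6237, 0.5934, 0.7355, 0.4323; Σh² = 4.0145.
Total variance with 7 standardized items is 7, so the solution explains 4.0145/7 = 0.5735.

0.5735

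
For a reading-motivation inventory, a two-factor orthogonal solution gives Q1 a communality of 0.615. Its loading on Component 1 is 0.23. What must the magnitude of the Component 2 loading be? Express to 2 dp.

0.75

Under orthogonal rotation h² = Σλ², so λ_Component 2² = h² − (0.0529) = 0.615 − 0.0529 = 0.5621.
|λ| = √0.5621 = 0.7497.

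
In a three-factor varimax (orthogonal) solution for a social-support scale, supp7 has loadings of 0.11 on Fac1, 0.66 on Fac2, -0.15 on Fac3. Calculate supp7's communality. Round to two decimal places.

h² = 0.11² + 0.66² + (-0.15)² = 0.0121 + 0.4356 + 0.0225 = 0.4702

0.47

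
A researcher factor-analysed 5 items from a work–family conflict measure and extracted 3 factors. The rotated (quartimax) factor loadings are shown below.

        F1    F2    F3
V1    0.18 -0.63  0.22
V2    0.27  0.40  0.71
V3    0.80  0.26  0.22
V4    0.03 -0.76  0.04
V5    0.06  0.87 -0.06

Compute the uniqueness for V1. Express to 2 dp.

h² = 0.18² + (-0.63)² + 0.22² = 0.0324 + 0.3969 + 0.0484 = 0.4777
Uniqueness u² = 1 − h² = 1 − 0.4777 = 0.5223

0.52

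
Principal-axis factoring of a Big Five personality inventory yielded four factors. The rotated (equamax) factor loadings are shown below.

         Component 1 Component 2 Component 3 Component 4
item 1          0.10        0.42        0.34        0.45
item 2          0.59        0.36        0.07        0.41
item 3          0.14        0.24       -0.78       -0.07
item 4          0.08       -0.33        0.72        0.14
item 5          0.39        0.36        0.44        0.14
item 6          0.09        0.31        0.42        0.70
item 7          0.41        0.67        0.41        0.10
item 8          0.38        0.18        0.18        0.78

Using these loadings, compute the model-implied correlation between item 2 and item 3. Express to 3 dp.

r̂ = Σ λ_i·λ_j across factors = (0.59)(0.14) + (0.36)(0.24) + (0.07)(-0.78) + (0.41)(-0.07)
  = +0.0826 +0.0864 -0.0546 -0.0287 = 0.0857

0.086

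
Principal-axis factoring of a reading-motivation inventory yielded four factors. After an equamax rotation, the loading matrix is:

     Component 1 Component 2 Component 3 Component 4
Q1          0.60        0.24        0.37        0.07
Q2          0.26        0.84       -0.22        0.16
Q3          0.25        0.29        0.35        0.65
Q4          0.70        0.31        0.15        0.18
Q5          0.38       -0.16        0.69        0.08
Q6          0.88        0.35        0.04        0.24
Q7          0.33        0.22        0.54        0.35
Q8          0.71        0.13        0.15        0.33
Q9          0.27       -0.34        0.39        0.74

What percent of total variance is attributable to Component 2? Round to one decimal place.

14.1%

SS loadings for Component 2 = 0.24² + 0.84² + 0.29² + 0.31² + (-0.16)² + 0.35² + 0.22² + 0.13² + (-0.34)² = 1.2724
With 9 standardized items, total variance = 9. Proportion = 1.2724/9 = 0.1414 → 14.14%.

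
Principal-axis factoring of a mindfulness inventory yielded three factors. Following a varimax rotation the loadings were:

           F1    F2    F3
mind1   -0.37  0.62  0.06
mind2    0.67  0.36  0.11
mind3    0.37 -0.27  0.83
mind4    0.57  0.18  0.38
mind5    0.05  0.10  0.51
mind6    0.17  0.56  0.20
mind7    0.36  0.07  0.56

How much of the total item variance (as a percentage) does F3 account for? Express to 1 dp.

SS loadings for F3 = 0.06² + 0.11² + 0.83² + 0.38² + 0.51² + 0.20² + 0.56² = 1.4627
With 7 standardized items, total variance = 7. Proportion = 1.4627/7 = 0.2090 → 20.90%.

20.9%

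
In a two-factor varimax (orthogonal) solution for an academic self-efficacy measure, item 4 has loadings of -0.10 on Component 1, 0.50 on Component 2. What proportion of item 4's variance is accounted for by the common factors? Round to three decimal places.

h² = (-0.10)² + 0.50² = 0.0100 + 0.2500 = 0.2600

0.260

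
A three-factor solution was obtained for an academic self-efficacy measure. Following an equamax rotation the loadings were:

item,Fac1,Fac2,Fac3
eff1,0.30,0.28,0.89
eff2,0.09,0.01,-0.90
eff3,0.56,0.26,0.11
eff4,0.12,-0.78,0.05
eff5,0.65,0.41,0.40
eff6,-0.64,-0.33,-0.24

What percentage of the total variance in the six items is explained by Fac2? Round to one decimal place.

SS loadings for Fac2 = 0.28² + 0.01² + 0.26² + (-0.78)² + 0.41² + (-0.33)² = 1.0315
With 6 standardized items, total variance = 6. Proportion = 1.0315/6 = 0.1719 → 17.19%.

17.2%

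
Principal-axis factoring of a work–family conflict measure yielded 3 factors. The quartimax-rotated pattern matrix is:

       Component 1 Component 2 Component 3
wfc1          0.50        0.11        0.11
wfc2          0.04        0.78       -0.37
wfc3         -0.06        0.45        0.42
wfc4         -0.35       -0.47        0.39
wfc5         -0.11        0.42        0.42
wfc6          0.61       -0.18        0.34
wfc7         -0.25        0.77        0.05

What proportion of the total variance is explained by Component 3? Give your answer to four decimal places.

0.1103

SS loadings for Component 3 = 0.11² + (-0.37)² + 0.42² + 0.39² + 0.42² + 0.34² + 0.05² = 0.7720
Proportion of variance = 0.7720 / 7 = 0.1103.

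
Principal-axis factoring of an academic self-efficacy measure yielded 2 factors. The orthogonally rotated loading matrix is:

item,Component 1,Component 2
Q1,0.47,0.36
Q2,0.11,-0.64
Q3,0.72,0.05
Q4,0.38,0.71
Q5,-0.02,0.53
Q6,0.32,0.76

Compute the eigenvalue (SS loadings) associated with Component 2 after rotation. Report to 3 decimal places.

SS loadings for Component 2 = 0.36² + (-0.64)² + 0.05² + 0.71² + 0.53² + 0.76² = 0.1296 + 0.4096 + 0.0025 + 0.5041 + 0.2809 + 0.5776 = 1.9043

1.904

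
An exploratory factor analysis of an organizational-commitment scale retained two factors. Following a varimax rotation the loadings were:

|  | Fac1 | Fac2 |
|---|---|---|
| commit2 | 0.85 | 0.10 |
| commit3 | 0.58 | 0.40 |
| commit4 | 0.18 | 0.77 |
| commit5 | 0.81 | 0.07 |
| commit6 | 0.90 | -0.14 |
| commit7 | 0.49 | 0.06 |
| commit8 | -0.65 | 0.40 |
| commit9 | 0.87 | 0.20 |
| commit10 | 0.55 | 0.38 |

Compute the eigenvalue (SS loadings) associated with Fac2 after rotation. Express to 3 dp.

1.135

SS loadings for Fac2 = 0.10² + 0.40² + 0.77² + 0.07² + (-0.14)² + 0.06² + 0.40² + 0.20² + 0.38² = 0.0100 + 0.1600 + 0.5929 + 0.0049 + 0.0196 + 0.0036 + 0.1600 + 0.0400 + 0.1444 = 1.1354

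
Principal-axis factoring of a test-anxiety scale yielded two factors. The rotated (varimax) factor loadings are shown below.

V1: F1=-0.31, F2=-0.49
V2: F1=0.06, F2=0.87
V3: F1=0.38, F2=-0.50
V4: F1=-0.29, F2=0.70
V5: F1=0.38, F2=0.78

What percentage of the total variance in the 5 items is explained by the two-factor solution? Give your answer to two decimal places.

56.36%

SS loadings by factor: 0.4726, 2.3454; total = 2.8180.
Total variance with 5 standardized items is 5, so the solution explains 2.8180/5 = 0.5636 = 56.36%.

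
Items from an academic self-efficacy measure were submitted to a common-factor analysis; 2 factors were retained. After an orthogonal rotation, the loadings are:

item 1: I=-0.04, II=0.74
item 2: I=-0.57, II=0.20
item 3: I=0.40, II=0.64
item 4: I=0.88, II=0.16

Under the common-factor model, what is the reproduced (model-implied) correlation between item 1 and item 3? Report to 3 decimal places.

r̂ = Σ λ_i·λ_j across factors = (-0.04)(0.40) + (0.74)(0.64)
  = -0.0160 +0.4736 = 0.4576

0.458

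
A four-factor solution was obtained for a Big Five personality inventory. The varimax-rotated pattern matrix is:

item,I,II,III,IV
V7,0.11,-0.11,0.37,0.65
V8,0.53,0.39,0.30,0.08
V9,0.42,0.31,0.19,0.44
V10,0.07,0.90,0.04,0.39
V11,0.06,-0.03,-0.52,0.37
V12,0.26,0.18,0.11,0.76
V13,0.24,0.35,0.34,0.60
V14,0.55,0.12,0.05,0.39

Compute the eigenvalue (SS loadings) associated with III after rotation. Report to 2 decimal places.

0.67

SS loadings for III = 0.37² + 0.30² + 0.19² + 0.04² + (-0.52)² + 0.11² + 0.34² + 0.05² = 0.1369 + 0.0900 + 0.0361 + 0.0016 + 0.2704 + 0.0121 + 0.1156 + 0.0025 = 0.6652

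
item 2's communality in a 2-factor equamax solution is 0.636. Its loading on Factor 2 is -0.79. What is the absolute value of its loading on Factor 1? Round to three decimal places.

0.109

Under orthogonal rotation h² = Σλ², so λ_Factor 1² = h² − (0.6241) = 0.636 − 0.6241 = 0.0119.
|λ| = √0.0119 = 0.1091.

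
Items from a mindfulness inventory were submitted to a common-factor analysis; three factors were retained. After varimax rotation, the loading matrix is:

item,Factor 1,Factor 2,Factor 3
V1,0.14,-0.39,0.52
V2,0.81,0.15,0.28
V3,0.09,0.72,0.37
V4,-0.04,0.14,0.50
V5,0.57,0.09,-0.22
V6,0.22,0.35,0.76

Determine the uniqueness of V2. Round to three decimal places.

h² = 0.81² + 0.15² + 0.28² = 0.6561 + 0.0225 + 0.0784 = 0.7570
Uniqueness u² = 1 − h² = 1 − 0.7570 = 0.2430

0.243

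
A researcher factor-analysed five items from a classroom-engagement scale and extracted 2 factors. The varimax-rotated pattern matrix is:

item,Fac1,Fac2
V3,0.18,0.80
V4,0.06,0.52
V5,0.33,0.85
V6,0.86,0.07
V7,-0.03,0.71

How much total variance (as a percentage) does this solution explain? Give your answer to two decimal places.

Communalities: 0.6724, 0.2740, 0.8314, 0.7445, 0.5050; Σh² = 3.0273.
Total variance with 5 standardized items is 5, so the solution explains 3.0273/5 = 0.6055 = 60.55%.

60.55%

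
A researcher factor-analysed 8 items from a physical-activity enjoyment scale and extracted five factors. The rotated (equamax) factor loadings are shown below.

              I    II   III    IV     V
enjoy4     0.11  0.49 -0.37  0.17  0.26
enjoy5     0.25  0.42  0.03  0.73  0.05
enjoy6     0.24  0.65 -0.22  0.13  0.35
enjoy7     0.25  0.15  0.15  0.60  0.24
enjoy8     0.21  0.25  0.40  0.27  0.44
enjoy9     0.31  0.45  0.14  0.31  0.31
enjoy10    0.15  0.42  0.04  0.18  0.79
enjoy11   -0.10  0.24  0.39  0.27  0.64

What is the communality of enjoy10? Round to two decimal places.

0.86

h² = 0.15² + 0.42² + 0.04² + 0.18² + 0.79² = 0.0225 + 0.1764 + 0.0016 + 0.0324 + 0.6241 = 0.8570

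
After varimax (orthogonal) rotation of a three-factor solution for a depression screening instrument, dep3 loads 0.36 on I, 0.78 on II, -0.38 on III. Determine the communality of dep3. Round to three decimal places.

0.882

h² = 0.36² + 0.78² + (-0.38)² = 0.1296 + 0.6084 + 0.1444 = 0.8824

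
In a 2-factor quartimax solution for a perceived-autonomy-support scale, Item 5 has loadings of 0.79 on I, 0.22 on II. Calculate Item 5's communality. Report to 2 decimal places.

0.67

h² = 0.79² + 0.22² = 0.6241 + 0.0484 = 0.6725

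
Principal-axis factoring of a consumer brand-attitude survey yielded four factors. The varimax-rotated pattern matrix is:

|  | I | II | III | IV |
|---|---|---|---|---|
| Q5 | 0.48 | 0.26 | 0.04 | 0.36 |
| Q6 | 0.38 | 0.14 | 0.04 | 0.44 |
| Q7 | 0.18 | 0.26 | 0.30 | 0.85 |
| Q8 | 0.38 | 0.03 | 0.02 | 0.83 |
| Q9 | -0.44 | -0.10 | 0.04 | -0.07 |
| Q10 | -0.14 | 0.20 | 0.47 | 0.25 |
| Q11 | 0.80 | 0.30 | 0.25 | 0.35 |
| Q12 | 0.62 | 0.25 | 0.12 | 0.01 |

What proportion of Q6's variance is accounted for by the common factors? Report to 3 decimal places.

h² = 0.38² + 0.14² + 0.04² + 0.44² = 0.1444 + 0.0196 + 0.0016 + 0.1936 = 0.3592

0.359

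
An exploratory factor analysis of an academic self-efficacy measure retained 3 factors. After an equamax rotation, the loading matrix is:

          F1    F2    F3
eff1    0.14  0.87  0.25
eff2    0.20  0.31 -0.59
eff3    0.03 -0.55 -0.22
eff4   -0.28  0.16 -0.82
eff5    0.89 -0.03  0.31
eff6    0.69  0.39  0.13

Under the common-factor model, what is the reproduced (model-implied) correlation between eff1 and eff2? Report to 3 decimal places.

0.150

r̂ = Σ λ_i·λ_j across factors = (0.14)(0.20) + (0.87)(0.31) + (0.25)(-0.59)
  = +0.0280 +0.2697 -0.1475 = 0.1502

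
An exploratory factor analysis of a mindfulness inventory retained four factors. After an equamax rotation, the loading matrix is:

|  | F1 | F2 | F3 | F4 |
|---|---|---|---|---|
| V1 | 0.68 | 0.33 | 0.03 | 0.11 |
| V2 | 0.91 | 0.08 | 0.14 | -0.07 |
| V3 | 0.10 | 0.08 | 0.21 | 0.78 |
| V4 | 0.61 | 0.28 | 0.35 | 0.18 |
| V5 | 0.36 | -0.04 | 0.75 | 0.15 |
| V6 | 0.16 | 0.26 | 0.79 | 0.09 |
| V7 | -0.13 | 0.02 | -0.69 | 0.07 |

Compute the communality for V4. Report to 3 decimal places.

0.605

h² = 0.61² + 0.28² + 0.35² + 0.18² = 0.3721 + 0.0784 + 0.1225 + 0.0324 = 0.6054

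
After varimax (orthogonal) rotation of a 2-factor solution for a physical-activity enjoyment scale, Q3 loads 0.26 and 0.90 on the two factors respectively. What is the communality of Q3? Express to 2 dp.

h² = 0.26² + 0.90² = 0.0676 + 0.8100 = 0.8776

0.88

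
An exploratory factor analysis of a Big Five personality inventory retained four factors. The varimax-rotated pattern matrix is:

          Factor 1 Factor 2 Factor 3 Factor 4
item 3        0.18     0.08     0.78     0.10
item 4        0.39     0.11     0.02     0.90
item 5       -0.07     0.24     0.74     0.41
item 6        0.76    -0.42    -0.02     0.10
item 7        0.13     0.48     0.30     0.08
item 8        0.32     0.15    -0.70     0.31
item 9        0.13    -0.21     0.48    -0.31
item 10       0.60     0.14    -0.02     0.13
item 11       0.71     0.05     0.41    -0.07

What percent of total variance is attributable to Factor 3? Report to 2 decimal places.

23.73%

SS loadings for Factor 3 = 0.78² + 0.02² + 0.74² + (-0.02)² + 0.30² + (-0.70)² + 0.48² + (-0.02)² + 0.41² = 2.1357
With 9 standardized items, total variance = 9. Proportion = 2.1357/9 = 0.2373 → 23.73%.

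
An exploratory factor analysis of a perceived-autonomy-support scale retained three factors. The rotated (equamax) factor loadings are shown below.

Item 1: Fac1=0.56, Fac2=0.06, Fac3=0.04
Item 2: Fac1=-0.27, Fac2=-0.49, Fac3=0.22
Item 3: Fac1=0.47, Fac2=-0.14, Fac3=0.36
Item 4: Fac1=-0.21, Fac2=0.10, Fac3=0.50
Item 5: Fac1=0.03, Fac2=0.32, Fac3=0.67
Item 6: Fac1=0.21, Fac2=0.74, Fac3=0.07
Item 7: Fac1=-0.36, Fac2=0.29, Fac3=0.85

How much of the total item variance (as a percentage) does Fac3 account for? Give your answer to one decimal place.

22.9%

SS loadings for Fac3 = 0.04² + 0.22² + 0.36² + 0.50² + 0.67² + 0.07² + 0.85² = 1.6059
With 7 standardized items, total variance = 7. Proportion = 1.6059/7 = 0.2294 → 22.94%.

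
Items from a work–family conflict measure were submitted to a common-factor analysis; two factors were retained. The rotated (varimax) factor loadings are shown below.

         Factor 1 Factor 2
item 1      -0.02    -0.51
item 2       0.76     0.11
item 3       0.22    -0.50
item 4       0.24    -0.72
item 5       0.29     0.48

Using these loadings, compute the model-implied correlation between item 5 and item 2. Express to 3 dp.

0.273

r̂ = Σ λ_i·λ_j across factors = (0.29)(0.76) + (0.48)(0.11)
  = +0.2204 +0.0528 = 0.2732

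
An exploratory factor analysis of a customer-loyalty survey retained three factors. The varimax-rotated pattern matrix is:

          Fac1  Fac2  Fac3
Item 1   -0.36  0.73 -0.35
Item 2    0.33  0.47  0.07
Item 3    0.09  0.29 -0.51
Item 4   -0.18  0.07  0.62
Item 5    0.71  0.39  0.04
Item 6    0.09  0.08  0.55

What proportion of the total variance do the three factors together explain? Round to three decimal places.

Communalities: 0.7850, 0.3347, 0.3523, 0.4217, 0.6578, 0.3170; Σh² = 2.8685.
Total variance with 6 standardized items is 6, so the solution explains 2.8685/6 = 0.4781.

0.478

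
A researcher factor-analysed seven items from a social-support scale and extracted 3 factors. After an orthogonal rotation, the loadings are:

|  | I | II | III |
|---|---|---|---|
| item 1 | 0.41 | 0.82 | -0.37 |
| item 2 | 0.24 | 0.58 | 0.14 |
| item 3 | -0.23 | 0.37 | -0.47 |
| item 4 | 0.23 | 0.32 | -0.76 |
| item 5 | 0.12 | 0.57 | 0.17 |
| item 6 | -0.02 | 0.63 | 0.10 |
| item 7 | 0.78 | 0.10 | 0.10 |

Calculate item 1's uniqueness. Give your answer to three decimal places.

h² = 0.41² + 0.82² + (-0.37)² = 0.1681 + 0.6724 + 0.1369 = 0.9774
Uniqueness u² = 1 − h² = 1 − 0.9774 = 0.0226

0.023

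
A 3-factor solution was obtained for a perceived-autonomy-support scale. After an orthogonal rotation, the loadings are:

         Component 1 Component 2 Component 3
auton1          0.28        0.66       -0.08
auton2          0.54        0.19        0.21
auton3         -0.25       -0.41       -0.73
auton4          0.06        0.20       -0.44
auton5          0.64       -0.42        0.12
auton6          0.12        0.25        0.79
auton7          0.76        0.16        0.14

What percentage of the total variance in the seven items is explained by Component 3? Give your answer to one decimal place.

SS loadings for Component 3 = (-0.08)² + 0.21² + (-0.73)² + (-0.44)² + 0.12² + 0.79² + 0.14² = 1.4351
With 7 standardized items, total variance = 7. Proportion = 1.4351/7 = 0.2050 → 20.50%.

20.5%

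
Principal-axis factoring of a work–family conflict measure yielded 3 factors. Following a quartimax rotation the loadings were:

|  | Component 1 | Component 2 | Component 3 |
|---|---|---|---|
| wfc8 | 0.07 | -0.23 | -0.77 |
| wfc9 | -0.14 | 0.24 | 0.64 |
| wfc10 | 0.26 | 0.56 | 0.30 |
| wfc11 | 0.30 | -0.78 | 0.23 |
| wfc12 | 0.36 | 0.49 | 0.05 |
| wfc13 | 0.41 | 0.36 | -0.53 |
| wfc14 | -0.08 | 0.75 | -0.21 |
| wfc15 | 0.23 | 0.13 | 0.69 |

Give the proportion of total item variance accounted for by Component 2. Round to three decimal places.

SS loadings for Component 2 = (-0.23)² + 0.24² + 0.56² + (-0.78)² + 0.49² + 0.36² + 0.75² + 0.13² = 1.9816
Proportion of variance = 1.9816 / 8 = 0.2477.

0.248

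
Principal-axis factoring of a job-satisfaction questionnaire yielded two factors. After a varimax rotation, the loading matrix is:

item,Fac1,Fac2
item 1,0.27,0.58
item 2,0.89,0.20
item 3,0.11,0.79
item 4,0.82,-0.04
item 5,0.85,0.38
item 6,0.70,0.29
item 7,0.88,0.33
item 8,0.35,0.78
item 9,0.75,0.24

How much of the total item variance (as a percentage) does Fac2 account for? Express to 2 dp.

SS loadings for Fac2 = 0.58² + 0.20² + 0.79² + (-0.04)² + 0.38² + 0.29² + 0.33² + 0.78² + 0.24² = 2.0055
With 9 standardized items, total variance = 9. Proportion = 2.0055/9 = 0.2228 → 22.28%.

22.28%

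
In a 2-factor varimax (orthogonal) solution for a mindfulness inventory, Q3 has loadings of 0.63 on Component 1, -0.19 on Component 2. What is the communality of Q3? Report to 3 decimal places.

0.433

h² = 0.63² + (-0.19)² = 0.3969 + 0.0361 = 0.4330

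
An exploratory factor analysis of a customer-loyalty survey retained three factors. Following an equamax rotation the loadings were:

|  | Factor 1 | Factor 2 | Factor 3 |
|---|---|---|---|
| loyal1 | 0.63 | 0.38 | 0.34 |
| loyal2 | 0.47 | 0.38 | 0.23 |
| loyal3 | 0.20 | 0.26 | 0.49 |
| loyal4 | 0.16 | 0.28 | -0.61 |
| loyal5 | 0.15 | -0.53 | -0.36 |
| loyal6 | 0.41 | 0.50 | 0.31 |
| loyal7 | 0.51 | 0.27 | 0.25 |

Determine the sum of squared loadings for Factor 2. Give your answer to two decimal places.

SS loadings for Factor 2 = 0.38² + 0.38² + 0.26² + 0.28² + (-0.53)² + 0.50² + 0.27² = 0.1444 + 0.1444 + 0.0676 + 0.0784 + 0.2809 + 0.2500 + 0.0729 = 1.0386

1.04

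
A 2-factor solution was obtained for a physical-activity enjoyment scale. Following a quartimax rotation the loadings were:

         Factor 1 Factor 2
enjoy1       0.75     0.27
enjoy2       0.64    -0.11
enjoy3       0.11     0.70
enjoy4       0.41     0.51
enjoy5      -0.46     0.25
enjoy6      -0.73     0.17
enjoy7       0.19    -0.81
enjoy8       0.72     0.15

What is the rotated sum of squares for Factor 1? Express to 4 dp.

SS loadings for Factor 1 = 0.75² + 0.64² + 0.11² + 0.41² + (-0.46)² + (-0.73)² + 0.19² + 0.72² = 0.5625 + 0.4096 + 0.0121 + 0.1681 + 0.2116 + 0.5329 + 0.0361 + 0.5184 = 2.4513

2.4513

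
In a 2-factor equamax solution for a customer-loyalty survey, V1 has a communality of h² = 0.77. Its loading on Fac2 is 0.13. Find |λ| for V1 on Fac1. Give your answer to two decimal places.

Under orthogonal rotation h² = Σλ², so λ_Fac1² = h² − (0.0169) = 0.77 − 0.0169 = 0.7531.
|λ| = √0.7531 = 0.8678.

0.87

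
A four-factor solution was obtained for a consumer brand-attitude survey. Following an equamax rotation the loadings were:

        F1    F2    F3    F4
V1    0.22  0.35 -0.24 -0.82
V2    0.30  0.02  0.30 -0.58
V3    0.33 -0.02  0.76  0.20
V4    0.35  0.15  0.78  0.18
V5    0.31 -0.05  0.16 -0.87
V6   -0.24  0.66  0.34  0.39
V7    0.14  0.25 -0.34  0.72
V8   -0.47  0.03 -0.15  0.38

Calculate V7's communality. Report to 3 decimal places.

h² = 0.14² + 0.25² + (-0.34)² + 0.72² = 0.0196 + 0.0625 + 0.1156 + 0.5184 = 0.7161

0.716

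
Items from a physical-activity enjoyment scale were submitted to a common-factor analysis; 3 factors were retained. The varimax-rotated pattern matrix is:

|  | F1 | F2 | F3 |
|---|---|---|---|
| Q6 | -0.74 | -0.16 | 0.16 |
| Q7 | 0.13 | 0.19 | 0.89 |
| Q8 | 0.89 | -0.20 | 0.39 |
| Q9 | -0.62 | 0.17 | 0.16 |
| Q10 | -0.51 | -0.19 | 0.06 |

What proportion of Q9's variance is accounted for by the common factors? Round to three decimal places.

h² = (-0.62)² + 0.17² + 0.16² = 0.3844 + 0.0289 + 0.0256 = 0.4389

0.439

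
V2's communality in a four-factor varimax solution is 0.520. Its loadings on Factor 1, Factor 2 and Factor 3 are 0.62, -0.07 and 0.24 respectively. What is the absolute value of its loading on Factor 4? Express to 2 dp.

Under orthogonal rotation h² = Σλ², so λ_Factor 4² = h² − (0.4469) = 0.520 − 0.4469 = 0.0731.
|λ| = √0.0731 = 0.2704.

0.27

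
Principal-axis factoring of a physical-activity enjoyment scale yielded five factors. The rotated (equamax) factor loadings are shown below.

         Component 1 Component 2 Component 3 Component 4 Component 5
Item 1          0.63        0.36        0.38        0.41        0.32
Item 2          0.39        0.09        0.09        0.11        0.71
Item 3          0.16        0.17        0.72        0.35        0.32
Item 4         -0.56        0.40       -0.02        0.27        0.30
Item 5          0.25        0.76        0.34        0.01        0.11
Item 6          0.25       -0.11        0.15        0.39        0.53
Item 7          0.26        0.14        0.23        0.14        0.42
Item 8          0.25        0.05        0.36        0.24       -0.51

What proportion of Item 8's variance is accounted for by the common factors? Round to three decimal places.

h² = 0.25² + 0.05² + 0.36² + 0.24² + (-0.51)² = 0.0625 + 0.0025 + 0.1296 + 0.0576 + 0.2601 = 0.5123

0.512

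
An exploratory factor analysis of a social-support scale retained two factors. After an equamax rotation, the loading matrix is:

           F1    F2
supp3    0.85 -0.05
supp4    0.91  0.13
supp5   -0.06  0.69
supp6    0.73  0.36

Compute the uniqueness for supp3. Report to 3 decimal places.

0.275

h² = 0.85² + (-0.05)² = 0.7225 + 0.0025 = 0.7250
Uniqueness u² = 1 − h² = 1 − 0.7250 = 0.2750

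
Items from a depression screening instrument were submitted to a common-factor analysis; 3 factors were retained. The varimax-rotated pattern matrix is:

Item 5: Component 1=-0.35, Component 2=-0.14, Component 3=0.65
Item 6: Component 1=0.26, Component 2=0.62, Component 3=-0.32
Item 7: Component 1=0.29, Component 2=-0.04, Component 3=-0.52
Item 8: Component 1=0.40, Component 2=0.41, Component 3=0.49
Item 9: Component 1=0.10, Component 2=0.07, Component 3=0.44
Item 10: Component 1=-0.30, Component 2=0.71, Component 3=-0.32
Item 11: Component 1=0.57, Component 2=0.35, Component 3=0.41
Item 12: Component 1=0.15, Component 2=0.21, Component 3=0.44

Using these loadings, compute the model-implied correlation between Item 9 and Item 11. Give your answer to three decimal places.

0.262

r̂ = Σ λ_i·λ_j across factors = (0.10)(0.57) + (0.07)(0.35) + (0.44)(0.41)
  = +0.0570 +0.0245 +0.1804 = 0.2619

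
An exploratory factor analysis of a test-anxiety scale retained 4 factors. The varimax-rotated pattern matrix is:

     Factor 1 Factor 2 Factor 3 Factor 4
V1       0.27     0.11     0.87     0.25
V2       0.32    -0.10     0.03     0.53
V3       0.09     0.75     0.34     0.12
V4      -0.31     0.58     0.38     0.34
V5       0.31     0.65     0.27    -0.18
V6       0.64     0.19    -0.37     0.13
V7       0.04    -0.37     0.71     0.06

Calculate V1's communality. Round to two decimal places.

0.90

h² = 0.27² + 0.11² + 0.87² + 0.25² = 0.0729 + 0.0121 + 0.7569 + 0.0625 = 0.9044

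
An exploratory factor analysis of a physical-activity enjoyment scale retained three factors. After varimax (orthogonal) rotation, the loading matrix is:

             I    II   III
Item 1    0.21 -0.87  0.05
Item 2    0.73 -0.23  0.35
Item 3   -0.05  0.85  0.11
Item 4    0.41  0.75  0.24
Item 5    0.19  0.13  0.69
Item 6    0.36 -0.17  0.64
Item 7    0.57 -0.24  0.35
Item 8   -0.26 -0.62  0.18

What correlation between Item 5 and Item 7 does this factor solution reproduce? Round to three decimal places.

r̂ = Σ λ_i·λ_j across factors = (0.19)(0.57) + (0.13)(-0.24) + (0.69)(0.35)
  = +0.1083 -0.0312 +0.2415 = 0.3186

0.319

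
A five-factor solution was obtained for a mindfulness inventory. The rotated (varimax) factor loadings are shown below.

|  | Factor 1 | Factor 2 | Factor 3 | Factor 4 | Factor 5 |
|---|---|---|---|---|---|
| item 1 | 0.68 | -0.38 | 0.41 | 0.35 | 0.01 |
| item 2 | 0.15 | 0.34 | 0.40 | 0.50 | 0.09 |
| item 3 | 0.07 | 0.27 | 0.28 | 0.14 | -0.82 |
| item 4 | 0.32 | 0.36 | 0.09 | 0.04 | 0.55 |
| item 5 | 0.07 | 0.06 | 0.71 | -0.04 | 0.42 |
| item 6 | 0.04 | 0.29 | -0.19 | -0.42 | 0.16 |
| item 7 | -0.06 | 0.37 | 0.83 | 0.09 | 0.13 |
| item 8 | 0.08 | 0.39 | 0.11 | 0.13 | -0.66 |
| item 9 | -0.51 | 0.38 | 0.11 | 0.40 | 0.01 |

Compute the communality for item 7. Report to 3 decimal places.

0.854

h² = (-0.06)² + 0.37² + 0.83² + 0.09² + 0.13² = 0.0036 + 0.1369 + 0.6889 + 0.0081 + 0.0169 = 0.8544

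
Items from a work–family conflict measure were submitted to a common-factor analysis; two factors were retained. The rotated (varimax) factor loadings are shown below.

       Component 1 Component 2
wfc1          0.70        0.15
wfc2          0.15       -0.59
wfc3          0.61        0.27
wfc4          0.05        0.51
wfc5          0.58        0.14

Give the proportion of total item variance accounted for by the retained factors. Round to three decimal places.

0.389

Communalities: 0.5125, 0.3706, 0.4450, 0.2626, 0.3560; Σh² = 1.9467.
Total variance with 5 standardized items is 5, so the solution explains 1.9467/5 = 0.3893.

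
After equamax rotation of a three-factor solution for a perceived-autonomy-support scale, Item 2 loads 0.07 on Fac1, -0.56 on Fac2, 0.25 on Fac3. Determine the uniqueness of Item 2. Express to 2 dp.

0.62

h² = 0.07² + (-0.56)² + 0.25² = 0.0049 + 0.3136 + 0.0625 = 0.3810
Uniqueness u² = 1 − h² = 1 − 0.3810 = 0.6190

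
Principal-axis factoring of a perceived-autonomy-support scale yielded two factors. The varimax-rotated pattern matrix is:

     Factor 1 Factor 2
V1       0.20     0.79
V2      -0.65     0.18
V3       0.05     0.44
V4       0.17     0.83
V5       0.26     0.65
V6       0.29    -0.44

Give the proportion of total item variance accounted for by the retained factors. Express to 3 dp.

0.467

Communalities: 0.6641, 0.4549, 0.1961, 0.7178, 0.4901, 0.2777; Σh² = 2.8007.
Total variance with 6 standardized items is 6, so the solution explains 2.8007/6 = 0.4668.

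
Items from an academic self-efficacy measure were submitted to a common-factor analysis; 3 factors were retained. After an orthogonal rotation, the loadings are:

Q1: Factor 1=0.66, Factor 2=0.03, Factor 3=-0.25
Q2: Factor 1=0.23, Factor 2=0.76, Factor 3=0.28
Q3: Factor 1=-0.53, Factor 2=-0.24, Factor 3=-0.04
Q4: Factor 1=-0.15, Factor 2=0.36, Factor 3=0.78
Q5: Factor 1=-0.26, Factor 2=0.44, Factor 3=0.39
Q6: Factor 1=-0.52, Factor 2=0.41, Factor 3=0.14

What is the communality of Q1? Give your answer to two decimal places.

0.50

h² = 0.66² + 0.03² + (-0.25)² = 0.4356 + 0.0009 + 0.0625 = 0.4990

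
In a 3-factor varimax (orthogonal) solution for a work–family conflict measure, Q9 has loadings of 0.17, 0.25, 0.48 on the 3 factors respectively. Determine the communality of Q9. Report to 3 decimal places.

h² = 0.17² + 0.25² + 0.48² = 0.0289 + 0.0625 + 0.2304 = 0.3218

0.322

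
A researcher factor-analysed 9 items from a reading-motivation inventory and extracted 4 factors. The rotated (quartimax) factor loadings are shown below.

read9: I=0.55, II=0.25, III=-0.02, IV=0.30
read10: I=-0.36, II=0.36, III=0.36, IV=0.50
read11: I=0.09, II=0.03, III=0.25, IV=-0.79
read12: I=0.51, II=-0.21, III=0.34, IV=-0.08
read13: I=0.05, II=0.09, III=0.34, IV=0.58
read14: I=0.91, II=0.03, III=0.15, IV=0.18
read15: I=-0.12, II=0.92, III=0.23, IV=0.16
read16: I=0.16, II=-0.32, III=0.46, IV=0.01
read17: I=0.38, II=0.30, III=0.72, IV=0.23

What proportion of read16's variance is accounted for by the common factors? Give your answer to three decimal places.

h² = 0.16² + (-0.32)² + 0.46² + 0.01² = 0.0256 + 0.1024 + 0.2116 + 0.0001 = 0.3397

0.340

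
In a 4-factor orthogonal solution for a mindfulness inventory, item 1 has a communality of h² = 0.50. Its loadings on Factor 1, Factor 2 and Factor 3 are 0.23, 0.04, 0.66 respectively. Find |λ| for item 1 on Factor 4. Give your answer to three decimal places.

0.099

Under orthogonal rotation h² = Σλ², so λ_Factor 4² = h² − (0.4901) = 0.50 − 0.4901 = 0.0099.
|λ| = √0.0099 = 0.0995.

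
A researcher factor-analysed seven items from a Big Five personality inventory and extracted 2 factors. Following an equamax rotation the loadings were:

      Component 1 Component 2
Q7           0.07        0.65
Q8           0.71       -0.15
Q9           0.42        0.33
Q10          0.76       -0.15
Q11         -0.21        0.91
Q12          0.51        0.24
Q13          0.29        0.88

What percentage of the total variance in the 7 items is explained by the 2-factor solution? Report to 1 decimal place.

55.5%

SS loadings by factor: 1.6513, 2.2365; total = 3.8878.
Total variance with 7 standardized items is 7, so the solution explains 3.8878/7 = 0.5554 = 55.54%.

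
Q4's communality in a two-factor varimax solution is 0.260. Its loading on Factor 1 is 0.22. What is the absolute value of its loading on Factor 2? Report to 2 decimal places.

0.46

Under orthogonal rotation h² = Σλ², so λ_Factor 2² = h² − (0.0484) = 0.260 − 0.0484 = 0.2116.
|λ| = √0.2116 = 0.4600.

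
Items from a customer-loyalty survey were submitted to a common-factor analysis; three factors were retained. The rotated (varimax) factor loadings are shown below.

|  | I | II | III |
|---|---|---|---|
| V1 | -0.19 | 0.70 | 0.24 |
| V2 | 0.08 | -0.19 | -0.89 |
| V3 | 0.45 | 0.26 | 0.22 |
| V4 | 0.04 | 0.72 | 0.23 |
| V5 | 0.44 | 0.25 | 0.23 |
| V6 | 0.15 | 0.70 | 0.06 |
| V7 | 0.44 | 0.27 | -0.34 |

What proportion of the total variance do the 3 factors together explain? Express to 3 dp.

SS loadings by factor: 0.6563, 1.7375, 1.1231; total = 3.5169.
Total variance with 7 standardized items is 7, so the solution explains 3.5169/7 = 0.5024.

0.502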